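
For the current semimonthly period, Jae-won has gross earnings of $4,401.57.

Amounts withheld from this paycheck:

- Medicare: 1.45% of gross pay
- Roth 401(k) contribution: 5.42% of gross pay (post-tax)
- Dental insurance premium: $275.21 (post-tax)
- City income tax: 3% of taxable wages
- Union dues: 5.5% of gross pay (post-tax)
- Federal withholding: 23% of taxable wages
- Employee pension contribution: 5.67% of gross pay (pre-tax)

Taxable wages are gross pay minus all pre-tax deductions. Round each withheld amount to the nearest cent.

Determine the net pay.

$2,252.79

Employee pension contribution: $4,401.57 × 0.0567 = $249.57
Taxable wages = $4,401.57 − $249.57 = $4,152.00
City income tax: $4,152.00 × 0.03 = $124.56
Federal withholding: $4,152.00 × 0.23 = $954.96
Medicare: $4,401.57 × 0.0145 = $63.82
Roth 401(k) contribution: $4,401.57 × 0.0542 = $238.57
Union dues: $4,401.57 × 0.055 = $242.09
Dental insurance premium: $275.21
Total deductions = $249.57 + $124.56 + $954.96 + $63.82 + $238.57 + $242.09 + $275.21 = $2,148.78
Net pay = $4,401.57 − $2,148.78 = $2,252.79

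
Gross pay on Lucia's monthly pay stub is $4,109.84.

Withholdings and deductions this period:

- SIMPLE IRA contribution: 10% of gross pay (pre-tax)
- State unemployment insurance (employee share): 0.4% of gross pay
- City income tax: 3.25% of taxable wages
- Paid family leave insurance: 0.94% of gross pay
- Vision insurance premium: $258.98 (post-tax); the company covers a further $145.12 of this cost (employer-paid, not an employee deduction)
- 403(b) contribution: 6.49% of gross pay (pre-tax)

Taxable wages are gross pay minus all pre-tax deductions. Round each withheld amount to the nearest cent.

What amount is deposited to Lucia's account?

$3,006.54

403(b) contribution: $4,109.84 × 0.0649 = $266.73
SIMPLE IRA contribution: $4,109.84 × 0.1 = $410.98
Pre-tax total = $266.73 + $410.98 = $677.71
Taxable wages = $4,109.84 − $677.71 = $3,432.13
City income tax: $3,432.13 × 0.0325 = $111.54
State unemployment insurance (employee share): $4,109.84 × 0.004 = $16.44
Paid family leave insurance: $4,109.84 × 0.0094 = $38.63
Vision insurance premium: $258.98
(Employer's $145.12 toward vision insurance premium is not withheld from the employee.)
Total deductions = $266.73 + $410.98 + $111.54 + $16.44 + $38.63 + $258.98 = $1,103.30
Net pay = $4,109.84 − $1,103.30 = $3,006.54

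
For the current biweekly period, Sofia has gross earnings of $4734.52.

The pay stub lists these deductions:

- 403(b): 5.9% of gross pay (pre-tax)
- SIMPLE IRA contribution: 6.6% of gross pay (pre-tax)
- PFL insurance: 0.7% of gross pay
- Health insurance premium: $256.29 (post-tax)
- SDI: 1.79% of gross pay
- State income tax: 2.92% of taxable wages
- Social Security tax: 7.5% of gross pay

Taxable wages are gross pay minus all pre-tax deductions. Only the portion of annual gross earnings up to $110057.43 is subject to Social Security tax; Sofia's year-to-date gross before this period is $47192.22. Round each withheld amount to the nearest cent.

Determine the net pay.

$3292.46

SIMPLE IRA contribution: $4734.52 × 0.066 = $312.48
403(b): $4734.52 × 0.059 = $279.34
Pre-tax total = $312.48 + $279.34 = $591.82
Taxable wages = $4734.52 − $591.82 = $4142.70
State income tax: $4142.70 × 0.0292 = $120.97
PFL insurance: $4734.52 × 0.007 = $33.14
Social Security tax: cap not yet reached, full $4734.52 is subject → $4734.52 × 0.075 = $355.09
SDI: $4734.52 × 0.0179 = $84.75
Health insurance premium: $256.29
Total deductions = $312.48 + $279.34 + $120.97 + $33.14 + $355.09 + $84.75 + $256.29 = $1442.06
Net pay = $4734.52 − $1442.06 = $3292.46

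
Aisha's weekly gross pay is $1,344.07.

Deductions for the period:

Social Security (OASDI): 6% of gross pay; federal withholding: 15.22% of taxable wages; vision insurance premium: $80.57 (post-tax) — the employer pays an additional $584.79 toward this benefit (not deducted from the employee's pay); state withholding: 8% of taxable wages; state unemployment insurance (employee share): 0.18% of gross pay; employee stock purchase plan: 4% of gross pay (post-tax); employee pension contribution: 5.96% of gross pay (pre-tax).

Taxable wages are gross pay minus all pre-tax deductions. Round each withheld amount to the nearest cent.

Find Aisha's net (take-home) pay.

$753.08

Employee pension contribution: $1,344.07 × 0.0596 = $80.11
Taxable wages = $1,344.07 − $80.11 = $1,263.96
Federal withholding: $1,263.96 × 0.1522 = $192.37
State withholding: $1,263.96 × 0.08 = $101.12
State unemployment insurance (employee share): $1,344.07 × 0.0018 = $2.42
Social Security (OASDI): $1,344.07 × 0.06 = $80.64
Employee stock purchase plan: $1,344.07 × 0.04 = $53.76
Vision insurance premium: $80.57
(Employer's $584.79 toward vision insurance premium is not withheld from the employee.)
Total deductions = $80.11 + $192.37 + $101.12 + $2.42 + $80.64 + $53.76 + $80.57 = $590.99
Net pay = $1,344.07 − $590.99 = $753.08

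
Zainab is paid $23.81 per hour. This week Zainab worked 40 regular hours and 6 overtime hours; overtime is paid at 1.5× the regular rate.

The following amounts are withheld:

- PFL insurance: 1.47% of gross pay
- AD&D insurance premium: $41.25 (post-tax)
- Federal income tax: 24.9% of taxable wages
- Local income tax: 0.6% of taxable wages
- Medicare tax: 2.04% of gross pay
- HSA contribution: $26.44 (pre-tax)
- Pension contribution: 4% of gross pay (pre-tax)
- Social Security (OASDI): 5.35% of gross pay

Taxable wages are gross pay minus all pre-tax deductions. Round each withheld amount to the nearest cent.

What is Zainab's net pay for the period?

$670.10

Regular pay: 40 × $23.81 = $952.40
Overtime pay: 6 × $23.81 × 1.5 = $214.29
Gross pay = $952.40 + $214.29 = $1166.69
Pension contribution: $1166.69 × 0.04 = $46.67
HSA contribution: $26.44
Pre-tax total = $46.67 + $26.44 = $73.11
Taxable wages = $1166.69 − $73.11 = $1093.58
Local income tax: $1093.58 × 0.006 = $6.56
Federal income tax: $1093.58 × 0.249 = $272.30
Social Security (OASDI): $1166.69 × 0.0535 = $62.42
Medicare tax: $1166.69 × 0.0204 = $23.80
PFL insurance: $1166.69 × 0.0147 = $17.15
AD&D insurance premium: $41.25
Total deductions = $46.67 + $26.44 + $6.56 + $272.30 + $62.42 + $23.80 + $17.15 + $41.25 = $496.59
Net pay = $1166.69 − $496.59 = $670.10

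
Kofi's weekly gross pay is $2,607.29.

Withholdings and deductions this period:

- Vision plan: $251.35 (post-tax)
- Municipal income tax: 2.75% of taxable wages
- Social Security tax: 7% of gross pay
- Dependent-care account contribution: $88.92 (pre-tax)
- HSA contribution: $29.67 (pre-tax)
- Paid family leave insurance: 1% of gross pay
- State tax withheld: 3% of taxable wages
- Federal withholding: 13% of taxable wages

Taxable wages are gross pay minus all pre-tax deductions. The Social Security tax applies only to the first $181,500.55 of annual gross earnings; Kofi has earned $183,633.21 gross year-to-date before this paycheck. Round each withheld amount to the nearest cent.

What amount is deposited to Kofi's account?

$1,744.65

Dependent-care account contribution: $88.92
HSA contribution: $29.67
Pre-tax total = $88.92 + $29.67 = $118.59
Taxable wages = $2,607.29 − $118.59 = $2,488.70
Federal withholding: $2,488.70 × 0.13 = $323.53
Municipal income tax: $2,488.70 × 0.0275 = $68.44
State tax withheld: $2,488.70 × 0.03 = $74.66
Social Security tax: annual cap $181,500.55 already reached (YTD $183,633.21), so $0.00
Paid family leave insurance: $2,607.29 × 0.01 = $26.07
Vision plan: $251.35
Total deductions = $88.92 + $29.67 + $323.53 + $68.44 + $74.66 + $0.00 + $26.07 + $251.35 = $862.64
Net pay = $2,607.29 − $862.64 = $1,744.65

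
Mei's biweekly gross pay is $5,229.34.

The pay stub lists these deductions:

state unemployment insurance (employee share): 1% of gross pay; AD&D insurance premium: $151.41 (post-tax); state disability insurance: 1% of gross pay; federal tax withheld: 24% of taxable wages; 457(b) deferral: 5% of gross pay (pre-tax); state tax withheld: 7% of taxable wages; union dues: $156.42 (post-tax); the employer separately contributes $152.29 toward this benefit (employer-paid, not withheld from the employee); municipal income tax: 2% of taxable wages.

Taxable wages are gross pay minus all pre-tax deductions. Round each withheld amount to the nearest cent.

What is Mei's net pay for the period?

457(b) deferral: $5,229.34 × 0.05 = $261.47
Taxable wages = $5,229.34 − $261.47 = $4,967.87
Federal tax withheld: $4,967.87 × 0.24 = $1,192.29
Municipal income tax: $4,967.87 × 0.02 = $99.36
State tax withheld: $4,967.87 × 0.07 = $347.75
State unemployment insurance (employee share): $5,229.34 × 0.01 = $52.29
State disability insurance: $5,229.34 × 0.01 = $52.29
Union dues: $156.42
AD&D insurance premium: $151.41
(Employer's $152.29 toward union dues is not withheld from the employee.)
Total deductions = $261.47 + $1,192.29 + $99.36 + $347.75 + $52.29 + $52.29 + $156.42 + $151.41 = $2,313.28
Net pay = $5,229.34 − $2,313.28 = $2,916.06

$2,916.06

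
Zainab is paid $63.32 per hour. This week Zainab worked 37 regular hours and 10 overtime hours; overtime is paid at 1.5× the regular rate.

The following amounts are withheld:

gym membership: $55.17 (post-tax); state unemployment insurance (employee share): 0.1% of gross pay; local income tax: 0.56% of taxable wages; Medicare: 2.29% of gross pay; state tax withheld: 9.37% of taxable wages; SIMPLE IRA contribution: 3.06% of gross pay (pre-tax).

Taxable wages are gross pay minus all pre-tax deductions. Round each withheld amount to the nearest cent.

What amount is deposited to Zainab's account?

Regular pay: 37 × $63.32 = $2342.84
Overtime pay: 10 × $63.32 × 1.5 = $949.80
Gross pay = $2342.84 + $949.80 = $3292.64
SIMPLE IRA contribution: $3292.64 × 0.0306 = $100.75
Taxable wages = $3292.64 − $100.75 = $3191.89
Local income tax: $3191.89 × 0.0056 = $17.87
State tax withheld: $3191.89 × 0.0937 = $299.08
State unemployment insurance (employee share): $3292.64 × 0.001 = $3.29
Medicare: $3292.64 × 0.0229 = $75.40
Gym membership: $55.17
Total deductions = $100.75 + $17.87 + $299.08 + $3.29 + $75.40 + $55.17 = $551.56
Net pay = $3292.64 − $551.56 = $2741.08

$2741.08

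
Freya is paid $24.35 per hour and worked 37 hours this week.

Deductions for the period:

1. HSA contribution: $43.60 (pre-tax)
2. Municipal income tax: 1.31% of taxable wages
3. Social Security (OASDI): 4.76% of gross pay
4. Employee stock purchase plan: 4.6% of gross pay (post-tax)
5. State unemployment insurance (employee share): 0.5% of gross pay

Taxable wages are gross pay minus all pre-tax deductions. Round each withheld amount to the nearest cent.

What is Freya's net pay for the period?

$757.29

Gross pay: 37 × $24.35 = $900.95
HSA contribution: $43.60
Taxable wages = $900.95 − $43.60 = $857.35
Municipal income tax: $857.35 × 0.0131 = $11.23
Social Security (OASDI): $900.95 × 0.0476 = $42.89
State unemployment insurance (employee share): $900.95 × 0.005 = $4.50
Employee stock purchase plan: $900.95 × 0.046 = $41.44
Total deductions = $43.60 + $11.23 + $42.89 + $4.50 + $41.44 = $143.66
Net pay = $900.95 − $143.66 = $757.29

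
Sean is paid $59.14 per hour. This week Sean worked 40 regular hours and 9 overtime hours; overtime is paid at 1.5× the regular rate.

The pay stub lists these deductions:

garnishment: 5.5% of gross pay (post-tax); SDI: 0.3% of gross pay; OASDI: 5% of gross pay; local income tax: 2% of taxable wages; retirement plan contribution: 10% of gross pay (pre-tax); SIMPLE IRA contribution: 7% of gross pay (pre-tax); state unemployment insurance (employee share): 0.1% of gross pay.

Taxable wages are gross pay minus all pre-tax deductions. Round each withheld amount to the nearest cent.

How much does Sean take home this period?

Regular pay: 40 × $59.14 = $2,365.60
Overtime pay: 9 × $59.14 × 1.5 = $798.39
Gross pay = $2,365.60 + $798.39 = $3,163.99
Retirement plan contribution: $3,163.99 × 0.1 = $316.40
SIMPLE IRA contribution: $3,163.99 × 0.07 = $221.48
Pre-tax total = $316.40 + $221.48 = $537.88
Taxable wages = $3,163.99 − $537.88 = $2,626.11
Local income tax: $2,626.11 × 0.02 = $52.52
State unemployment insurance (employee share): $3,163.99 × 0.001 = $3.16
SDI: $3,163.99 × 0.003 = $9.49
OASDI: $3,163.99 × 0.05 = $158.20
Garnishment: $3,163.99 × 0.055 = $174.02
Total deductions = $316.40 + $221.48 + $52.52 + $3.16 + $9.49 + $158.20 + $174.02 = $935.27
Net pay = $3,163.99 − $935.27 = $2,228.72

$2,228.72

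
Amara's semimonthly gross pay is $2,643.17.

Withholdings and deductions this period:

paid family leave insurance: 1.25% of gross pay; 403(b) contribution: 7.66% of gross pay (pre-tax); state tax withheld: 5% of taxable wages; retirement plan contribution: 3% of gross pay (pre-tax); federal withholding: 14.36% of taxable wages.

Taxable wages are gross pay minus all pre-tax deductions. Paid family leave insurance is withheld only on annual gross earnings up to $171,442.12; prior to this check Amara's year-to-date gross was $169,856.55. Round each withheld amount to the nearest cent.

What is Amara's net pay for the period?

$1,884.41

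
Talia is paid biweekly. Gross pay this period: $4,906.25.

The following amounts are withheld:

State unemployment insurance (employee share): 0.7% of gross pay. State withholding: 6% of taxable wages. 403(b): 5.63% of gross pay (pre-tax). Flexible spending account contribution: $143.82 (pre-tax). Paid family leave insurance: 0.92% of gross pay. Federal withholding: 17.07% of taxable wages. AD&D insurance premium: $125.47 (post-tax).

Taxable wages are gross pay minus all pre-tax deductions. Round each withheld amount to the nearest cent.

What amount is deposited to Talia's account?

$3,246.29

403(b): $4,906.25 × 0.0563 = $276.22
Flexible spending account contribution: $143.82
Pre-tax total = $276.22 + $143.82 = $420.04
Taxable wages = $4,906.25 − $420.04 = $4,486.21
State withholding: $4,486.21 × 0.06 = $269.17
Federal withholding: $4,486.21 × 0.1707 = $765.80
Paid family leave insurance: $4,906.25 × 0.0092 = $45.14
State unemployment insurance (employee share): $4,906.25 × 0.007 = $34.34
AD&D insurance premium: $125.47
Total deductions = $276.22 + $143.82 + $269.17 + $765.80 + $45.14 + $34.34 + $125.47 = $1,659.96
Net pay = $4,906.25 − $1,659.96 = $3,246.29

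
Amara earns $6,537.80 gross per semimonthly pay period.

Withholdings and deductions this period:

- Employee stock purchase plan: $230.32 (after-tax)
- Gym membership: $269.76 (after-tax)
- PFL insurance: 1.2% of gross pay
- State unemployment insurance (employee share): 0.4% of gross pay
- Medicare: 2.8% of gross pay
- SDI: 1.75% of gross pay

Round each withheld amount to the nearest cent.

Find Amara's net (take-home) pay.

PFL insurance: $6,537.80 × 0.012 = $78.45
SDI: $6,537.80 × 0.0175 = $114.41
State unemployment insurance (employee share): $6,537.80 × 0.004 = $26.15
Medicare: $6,537.80 × 0.028 = $183.06
Gym membership: $269.76
Employee stock purchase plan: $230.32
Total deductions = $78.45 + $114.41 + $26.15 + $183.06 + $269.76 + $230.32 = $902.15
Net pay = $6,537.80 − $902.15 = $5,635.65

$5,635.65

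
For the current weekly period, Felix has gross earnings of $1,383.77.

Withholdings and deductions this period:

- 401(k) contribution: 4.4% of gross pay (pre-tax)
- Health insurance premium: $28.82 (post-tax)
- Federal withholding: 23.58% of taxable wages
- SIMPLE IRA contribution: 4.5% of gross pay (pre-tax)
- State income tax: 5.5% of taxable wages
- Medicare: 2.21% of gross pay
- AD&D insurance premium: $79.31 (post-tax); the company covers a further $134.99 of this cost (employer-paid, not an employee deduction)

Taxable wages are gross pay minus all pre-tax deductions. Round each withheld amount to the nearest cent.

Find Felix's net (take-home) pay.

$755.32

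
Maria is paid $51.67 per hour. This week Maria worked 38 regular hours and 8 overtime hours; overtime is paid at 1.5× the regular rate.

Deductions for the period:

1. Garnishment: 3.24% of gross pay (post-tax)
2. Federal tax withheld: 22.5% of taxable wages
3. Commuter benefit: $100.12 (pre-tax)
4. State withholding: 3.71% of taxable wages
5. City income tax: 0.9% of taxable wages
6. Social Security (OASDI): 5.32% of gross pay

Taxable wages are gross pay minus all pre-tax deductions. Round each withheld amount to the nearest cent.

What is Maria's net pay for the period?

$1,588.99

Regular pay: 38 × $51.67 = $1,963.46
Overtime pay: 8 × $51.67 × 1.5 = $620.04
Gross pay = $1,963.46 + $620.04 = $2,583.50
Commuter benefit: $100.12
Taxable wages = $2,583.50 − $100.12 = $2,483.38
Federal tax withheld: $2,483.38 × 0.225 = $558.76
State withholding: $2,483.38 × 0.0371 = $92.13
City income tax: $2,483.38 × 0.009 = $22.35
Social Security (OASDI): $2,583.50 × 0.0532 = $137.44
Garnishment: $2,583.50 × 0.0324 = $83.71
Total deductions = $100.12 + $558.76 + $92.13 + $22.35 + $137.44 + $83.71 = $994.51
Net pay = $2,583.50 − $994.51 = $1,588.99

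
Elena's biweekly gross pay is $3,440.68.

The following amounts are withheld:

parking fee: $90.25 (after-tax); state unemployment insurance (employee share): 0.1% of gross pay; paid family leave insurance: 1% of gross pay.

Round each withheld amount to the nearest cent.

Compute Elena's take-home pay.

Paid family leave insurance: $3,440.68 × 0.01 = $34.41
State unemployment insurance (employee share): $3,440.68 × 0.001 = $3.44
Parking fee: $90.25
Total deductions = $34.41 + $3.44 + $90.25 = $128.10
Net pay = $3,440.68 − $128.10 = $3,312.58

$3,312.58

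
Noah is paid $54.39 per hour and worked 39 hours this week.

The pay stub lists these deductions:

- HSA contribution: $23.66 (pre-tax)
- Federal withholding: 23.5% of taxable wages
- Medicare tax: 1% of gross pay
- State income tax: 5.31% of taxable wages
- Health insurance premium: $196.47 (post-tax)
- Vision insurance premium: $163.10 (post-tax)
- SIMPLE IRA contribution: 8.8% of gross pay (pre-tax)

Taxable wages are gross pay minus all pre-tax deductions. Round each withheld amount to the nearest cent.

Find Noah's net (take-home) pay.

$979.57

Gross pay: 39 × $54.39 = $2,121.21
HSA contribution: $23.66
SIMPLE IRA contribution: $2,121.21 × 0.088 = $186.67
Pre-tax total = $23.66 + $186.67 = $210.33
Taxable wages = $2,121.21 − $210.33 = $1,910.88
Federal withholding: $1,910.88 × 0.235 = $449.06
State income tax: $1,910.88 × 0.0531 = $101.47
Medicare tax: $2,121.21 × 0.01 = $21.21
Vision insurance premium: $163.10
Health insurance premium: $196.47
Total deductions = $23.66 + $186.67 + $449.06 + $101.47 + $21.21 + $163.10 + $196.47 = $1,141.64
Net pay = $2,121.21 − $1,141.64 = $979.57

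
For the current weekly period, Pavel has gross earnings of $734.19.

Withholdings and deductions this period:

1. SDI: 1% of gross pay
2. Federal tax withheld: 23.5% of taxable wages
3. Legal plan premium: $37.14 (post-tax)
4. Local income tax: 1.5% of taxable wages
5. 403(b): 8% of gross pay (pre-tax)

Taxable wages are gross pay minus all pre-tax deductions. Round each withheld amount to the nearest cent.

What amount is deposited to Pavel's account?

$462.11

403(b): $734.19 × 0.08 = $58.74
Taxable wages = $734.19 − $58.74 = $675.45
Federal tax withheld: $675.45 × 0.235 = $158.73
Local income tax: $675.45 × 0.015 = $10.13
SDI: $734.19 × 0.01 = $7.34
Legal plan premium: $37.14
Total deductions = $58.74 + $158.73 + $10.13 + $7.34 + $37.14 = $272.08
Net pay = $734.19 − $272.08 = $462.11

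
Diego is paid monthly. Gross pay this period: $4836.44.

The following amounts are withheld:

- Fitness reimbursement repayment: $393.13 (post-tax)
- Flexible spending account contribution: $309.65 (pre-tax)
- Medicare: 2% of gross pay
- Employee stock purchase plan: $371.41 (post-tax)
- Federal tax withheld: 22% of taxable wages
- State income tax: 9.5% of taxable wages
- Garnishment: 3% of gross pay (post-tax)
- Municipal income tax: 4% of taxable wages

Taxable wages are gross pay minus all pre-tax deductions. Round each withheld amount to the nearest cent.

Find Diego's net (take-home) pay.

Flexible spending account contribution: $309.65
Taxable wages = $4836.44 − $309.65 = $4526.79
State income tax: $4526.79 × 0.095 = $430.05
Municipal income tax: $4526.79 × 0.04 = $181.07
Federal tax withheld: $4526.79 × 0.22 = $995.89
Medicare: $4836.44 × 0.02 = $96.73
Employee stock purchase plan: $371.41
Fitness reimbursement repayment: $393.13
Garnishment: $4836.44 × 0.03 = $145.09
Total deductions = $309.65 + $430.05 + $181.07 + $995.89 + $96.73 + $371.41 + $393.13 + $145.09 = $2923.02
Net pay = $4836.44 − $2923.02 = $1913.42

$1913.42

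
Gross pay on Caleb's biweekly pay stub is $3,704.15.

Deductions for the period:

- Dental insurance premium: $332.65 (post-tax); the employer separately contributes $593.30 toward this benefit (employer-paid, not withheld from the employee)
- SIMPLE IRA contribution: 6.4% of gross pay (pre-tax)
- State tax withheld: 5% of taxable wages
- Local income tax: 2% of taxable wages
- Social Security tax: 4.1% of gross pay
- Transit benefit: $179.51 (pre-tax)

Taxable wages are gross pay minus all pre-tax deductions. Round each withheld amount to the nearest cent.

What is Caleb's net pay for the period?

$2,572.92

SIMPLE IRA contribution: $3,704.15 × 0.064 = $237.07
Transit benefit: $179.51
Pre-tax total = $237.07 + $179.51 = $416.58
Taxable wages = $3,704.15 − $416.58 = $3,287.57
Local income tax: $3,287.57 × 0.02 = $65.75
State tax withheld: $3,287.57 × 0.05 = $164.38
Social Security tax: $3,704.15 × 0.041 = $151.87
Dental insurance premium: $332.65
(Employer's $593.30 toward dental insurance premium is not withheld from the employee.)
Total deductions = $237.07 + $179.51 + $65.75 + $164.38 + $151.87 + $332.65 = $1,131.23
Net pay = $3,704.15 − $1,131.23 = $2,572.92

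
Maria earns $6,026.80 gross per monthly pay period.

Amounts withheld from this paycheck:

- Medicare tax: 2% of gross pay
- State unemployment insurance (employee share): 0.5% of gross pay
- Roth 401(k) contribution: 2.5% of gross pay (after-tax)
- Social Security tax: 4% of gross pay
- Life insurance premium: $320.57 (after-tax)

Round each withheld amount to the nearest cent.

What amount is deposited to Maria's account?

State unemployment insurance (employee share): $6,026.80 × 0.005 = $30.13
Social Security tax: $6,026.80 × 0.04 = $241.07
Medicare tax: $6,026.80 × 0.02 = $120.54
Life insurance premium: $320.57
Roth 401(k) contribution: $6,026.80 × 0.025 = $150.67
Total deductions = $30.13 + $241.07 + $120.54 + $320.57 + $150.67 = $862.98
Net pay = $6,026.80 − $862.98 = $5,163.82

$5,163.82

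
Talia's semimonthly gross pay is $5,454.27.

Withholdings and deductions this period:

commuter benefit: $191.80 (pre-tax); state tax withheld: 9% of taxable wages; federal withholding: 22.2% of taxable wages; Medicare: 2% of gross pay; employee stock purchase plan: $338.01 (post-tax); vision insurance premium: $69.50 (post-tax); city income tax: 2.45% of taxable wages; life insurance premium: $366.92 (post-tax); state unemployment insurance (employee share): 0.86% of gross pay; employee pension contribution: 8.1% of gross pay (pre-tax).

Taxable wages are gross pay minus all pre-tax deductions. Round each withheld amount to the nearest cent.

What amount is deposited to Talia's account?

Employee pension contribution: $5,454.27 × 0.081 = $441.80
Commuter benefit: $191.80
Pre-tax total = $441.80 + $191.80 = $633.60
Taxable wages = $5,454.27 − $633.60 = $4,820.67
State tax withheld: $4,820.67 × 0.09 = $433.86
City income tax: $4,820.67 × 0.0245 = $118.11
Federal withholding: $4,820.67 × 0.222 = $1,070.19
State unemployment insurance (employee share): $5,454.27 × 0.0086 = $46.91
Medicare: $5,454.27 × 0.02 = $109.09
Employee stock purchase plan: $338.01
Vision insurance premium: $69.50
Life insurance premium: $366.92
Total deductions = $441.80 + $191.80 + $433.86 + $118.11 + $1,070.19 + $46.91 + $109.09 + $338.01 + $69.50 + $366.92 = $3,186.19
Net pay = $5,454.27 − $3,186.19 = $2,268.08

$2,268.08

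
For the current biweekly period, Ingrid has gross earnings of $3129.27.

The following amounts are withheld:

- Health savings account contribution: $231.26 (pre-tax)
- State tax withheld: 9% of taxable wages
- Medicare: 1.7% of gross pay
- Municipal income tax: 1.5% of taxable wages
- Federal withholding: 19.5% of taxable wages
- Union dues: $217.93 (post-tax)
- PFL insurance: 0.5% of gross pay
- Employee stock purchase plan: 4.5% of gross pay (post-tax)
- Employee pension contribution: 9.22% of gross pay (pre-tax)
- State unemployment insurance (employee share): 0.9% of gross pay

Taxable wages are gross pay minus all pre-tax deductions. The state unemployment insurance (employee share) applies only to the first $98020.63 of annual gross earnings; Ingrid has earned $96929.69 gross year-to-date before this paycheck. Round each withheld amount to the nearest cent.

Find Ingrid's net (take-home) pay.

$1389.23

Employee pension contribution: $3129.27 × 0.0922 = $288.52
Health savings account contribution: $231.26
Pre-tax total = $288.52 + $231.26 = $519.78
Taxable wages = $3129.27 − $519.78 = $2609.49
Federal withholding: $2609.49 × 0.195 = $508.85
Municipal income tax: $2609.49 × 0.015 = $39.14
State tax withheld: $2609.49 × 0.09 = $234.85
Medicare: $3129.27 × 0.017 = $53.20
PFL insurance: $3129.27 × 0.005 = $15.65
State unemployment insurance (employee share): only $98020.63 − $96929.69 = $1090.94 of this check is subject → $1090.94 × 0.009 = $9.82
Union dues: $217.93
Employee stock purchase plan: $3129.27 × 0.045 = $140.82
Total deductions = $288.52 + $231.26 + $508.85 + $39.14 + $234.85 + $53.20 + $15.65 + $9.82 + $217.93 + $140.82 = $1740.04
Net pay = $3129.27 − $1740.04 = $1389.23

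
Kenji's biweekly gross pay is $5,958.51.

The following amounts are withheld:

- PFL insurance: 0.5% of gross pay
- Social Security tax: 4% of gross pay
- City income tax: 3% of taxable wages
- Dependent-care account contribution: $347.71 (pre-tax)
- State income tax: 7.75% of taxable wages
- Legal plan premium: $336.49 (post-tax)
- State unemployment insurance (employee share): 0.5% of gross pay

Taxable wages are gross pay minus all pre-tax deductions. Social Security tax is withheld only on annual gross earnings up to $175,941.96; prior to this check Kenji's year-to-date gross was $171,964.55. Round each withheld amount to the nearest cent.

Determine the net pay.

$4,452.47

Dependent-care account contribution: $347.71
Taxable wages = $5,958.51 − $347.71 = $5,610.80
City income tax: $5,610.80 × 0.03 = $168.32
State income tax: $5,610.80 × 0.0775 = $434.84
State unemployment insurance (employee share): $5,958.51 × 0.005 = $29.79
PFL insurance: $5,958.51 × 0.005 = $29.79
Social Security tax: only $175,941.96 − $171,964.55 = $3,977.41 of this check is subject → $3,977.41 × 0.04 = $159.10
Legal plan premium: $336.49
Total deductions = $347.71 + $168.32 + $434.84 + $29.79 + $29.79 + $159.10 + $336.49 = $1,506.04
Net pay = $5,958.51 − $1,506.04 = $4,452.47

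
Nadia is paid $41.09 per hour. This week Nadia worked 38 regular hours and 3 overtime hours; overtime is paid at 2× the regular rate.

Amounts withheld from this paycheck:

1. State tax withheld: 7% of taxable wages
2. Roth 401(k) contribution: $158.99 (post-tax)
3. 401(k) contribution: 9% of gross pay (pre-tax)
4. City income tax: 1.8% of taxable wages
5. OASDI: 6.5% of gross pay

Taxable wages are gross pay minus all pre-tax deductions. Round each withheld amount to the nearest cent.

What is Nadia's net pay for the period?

$1223.95

Regular pay: 38 × $41.09 = $1561.42
Overtime pay: 3 × $41.09 × 2 = $246.54
Gross pay = $1561.42 + $246.54 = $1807.96
401(k) contribution: $1807.96 × 0.09 = $162.72
Taxable wages = $1807.96 − $162.72 = $1645.24
State tax withheld: $1645.24 × 0.07 = $115.17
City income tax: $1645.24 × 0.018 = $29.61
OASDI: $1807.96 × 0.065 = $117.52
Roth 401(k) contribution: $158.99
Total deductions = $162.72 + $115.17 + $29.61 + $117.52 + $158.99 = $584.01
Net pay = $1807.96 − $584.01 = $1223.95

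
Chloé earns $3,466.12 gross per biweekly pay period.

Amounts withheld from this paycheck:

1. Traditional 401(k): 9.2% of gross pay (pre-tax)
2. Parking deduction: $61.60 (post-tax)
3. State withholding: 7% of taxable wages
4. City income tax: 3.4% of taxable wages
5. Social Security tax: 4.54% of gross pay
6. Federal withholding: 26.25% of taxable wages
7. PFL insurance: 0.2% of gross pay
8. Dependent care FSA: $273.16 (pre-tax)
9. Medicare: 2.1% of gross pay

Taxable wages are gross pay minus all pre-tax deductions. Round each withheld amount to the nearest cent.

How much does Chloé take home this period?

$1,522.04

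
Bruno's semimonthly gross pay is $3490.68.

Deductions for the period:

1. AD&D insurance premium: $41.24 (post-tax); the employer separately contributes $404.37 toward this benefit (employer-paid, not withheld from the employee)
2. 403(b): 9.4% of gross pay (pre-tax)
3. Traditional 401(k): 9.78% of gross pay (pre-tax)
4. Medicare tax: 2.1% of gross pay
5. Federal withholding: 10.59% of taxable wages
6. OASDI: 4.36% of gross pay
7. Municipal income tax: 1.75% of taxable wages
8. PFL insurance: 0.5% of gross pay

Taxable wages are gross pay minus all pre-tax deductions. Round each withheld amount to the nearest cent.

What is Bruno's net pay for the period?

$2188.86

Traditional 401(k): $3490.68 × 0.0978 = $341.39
403(b): $3490.68 × 0.094 = $328.12
Pre-tax total = $341.39 + $328.12 = $669.51
Taxable wages = $3490.68 − $669.51 = $2821.17
Municipal income tax: $2821.17 × 0.0175 = $49.37
Federal withholding: $2821.17 × 0.1059 = $298.76
OASDI: $3490.68 × 0.0436 = $152.19
PFL insurance: $3490.68 × 0.005 = $17.45
Medicare tax: $3490.68 × 0.021 = $73.30
AD&D insurance premium: $41.24
(Employer's $404.37 toward AD&D insurance premium is not withheld from the employee.)
Total deductions = $341.39 + $328.12 + $49.37 + $298.76 + $152.19 + $17.45 + $73.30 + $41.24 = $1301.82
Net pay = $3490.68 − $1301.82 = $2188.86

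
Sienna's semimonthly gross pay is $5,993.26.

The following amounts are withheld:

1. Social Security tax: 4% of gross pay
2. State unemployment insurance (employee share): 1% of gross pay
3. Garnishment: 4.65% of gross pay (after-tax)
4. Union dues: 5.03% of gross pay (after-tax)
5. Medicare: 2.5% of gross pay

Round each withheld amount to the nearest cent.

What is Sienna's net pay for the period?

$4,963.62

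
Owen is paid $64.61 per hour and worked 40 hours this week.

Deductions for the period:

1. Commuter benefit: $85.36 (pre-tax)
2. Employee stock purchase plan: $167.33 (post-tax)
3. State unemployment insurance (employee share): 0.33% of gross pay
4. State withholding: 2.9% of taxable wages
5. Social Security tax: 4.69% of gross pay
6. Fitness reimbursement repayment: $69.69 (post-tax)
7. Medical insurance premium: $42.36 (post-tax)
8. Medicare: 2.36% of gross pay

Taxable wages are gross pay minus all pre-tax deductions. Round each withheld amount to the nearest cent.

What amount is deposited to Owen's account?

$1956.46

Gross pay: 40 × $64.61 = $2584.40
Commuter benefit: $85.36
Taxable wages = $2584.40 − $85.36 = $2499.04
State withholding: $2499.04 × 0.029 = $72.47
Medicare: $2584.40 × 0.0236 = $60.99
Social Security tax: $2584.40 × 0.0469 = $121.21
State unemployment insurance (employee share): $2584.40 × 0.0033 = $8.53
Fitness reimbursement repayment: $69.69
Medical insurance premium: $42.36
Employee stock purchase plan: $167.33
Total deductions = $85.36 + $72.47 + $60.99 + $121.21 + $8.53 + $69.69 + $42.36 + $167.33 = $627.94
Net pay = $2584.40 − $627.94 = $1956.46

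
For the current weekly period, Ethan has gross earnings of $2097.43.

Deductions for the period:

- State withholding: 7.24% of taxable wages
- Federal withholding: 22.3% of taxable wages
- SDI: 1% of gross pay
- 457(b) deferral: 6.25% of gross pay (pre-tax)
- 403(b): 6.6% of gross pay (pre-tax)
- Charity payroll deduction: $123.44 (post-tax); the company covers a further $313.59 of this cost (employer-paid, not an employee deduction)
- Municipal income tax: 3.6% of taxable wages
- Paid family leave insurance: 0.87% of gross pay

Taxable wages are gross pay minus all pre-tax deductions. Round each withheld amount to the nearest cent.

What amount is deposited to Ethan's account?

457(b) deferral: $2097.43 × 0.0625 = $131.09
403(b): $2097.43 × 0.066 = $138.43
Pre-tax total = $131.09 + $138.43 = $269.52
Taxable wages = $2097.43 − $269.52 = $1827.91
Municipal income tax: $1827.91 × 0.036 = $65.80
State withholding: $1827.91 × 0.0724 = $132.34
Federal withholding: $1827.91 × 0.223 = $407.62
SDI: $2097.43 × 0.01 = $20.97
Paid family leave insurance: $2097.43 × 0.0087 = $18.25
Charity payroll deduction: $123.44
(Employer's $313.59 toward charity payroll deduction is not withheld from the employee.)
Total deductions = $131.09 + $138.43 + $65.80 + $132.34 + $407.62 + $20.97 + $18.25 + $123.44 = $1037.94
Net pay = $2097.43 − $1037.94 = $1059.49

$1059.49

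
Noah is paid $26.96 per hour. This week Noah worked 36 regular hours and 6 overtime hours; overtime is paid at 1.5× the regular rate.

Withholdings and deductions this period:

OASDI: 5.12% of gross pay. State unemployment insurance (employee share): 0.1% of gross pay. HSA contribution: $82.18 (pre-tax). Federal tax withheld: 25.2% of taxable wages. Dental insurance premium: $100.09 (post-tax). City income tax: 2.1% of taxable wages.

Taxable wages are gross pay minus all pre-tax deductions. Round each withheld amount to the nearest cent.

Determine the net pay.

Regular pay: 36 × $26.96 = $970.56
Overtime pay: 6 × $26.96 × 1.5 = $242.64
Gross pay = $970.56 + $242.64 = $1,213.20
HSA contribution: $82.18
Taxable wages = $1,213.20 − $82.18 = $1,131.02
City income tax: $1,131.02 × 0.021 = $23.75
Federal tax withheld: $1,131.02 × 0.252 = $285.02
State unemployment insurance (employee share): $1,213.20 × 0.001 = $1.21
OASDI: $1,213.20 × 0.0512 = $62.12
Dental insurance premium: $100.09
Total deductions = $82.18 + $23.75 + $285.02 + $1.21 + $62.12 + $100.09 = $554.37
Net pay = $1,213.20 − $554.37 = $658.83

$658.83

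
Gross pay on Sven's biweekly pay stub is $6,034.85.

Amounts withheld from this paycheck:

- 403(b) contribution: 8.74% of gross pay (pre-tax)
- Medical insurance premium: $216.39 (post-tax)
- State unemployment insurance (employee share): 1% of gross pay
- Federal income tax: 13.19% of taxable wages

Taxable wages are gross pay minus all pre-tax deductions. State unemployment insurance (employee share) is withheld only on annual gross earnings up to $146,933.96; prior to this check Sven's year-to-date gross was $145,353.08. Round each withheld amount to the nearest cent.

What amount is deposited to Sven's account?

$4,548.77

403(b) contribution: $6,034.85 × 0.0874 = $527.45
Taxable wages = $6,034.85 − $527.45 = $5,507.40
Federal income tax: $5,507.40 × 0.1319 = $726.43
State unemployment insurance (employee share): only $146,933.96 − $145,353.08 = $1,580.88 of this check is subject → $1,580.88 × 0.01 = $15.81
Medical insurance premium: $216.39
Total deductions = $527.45 + $726.43 + $15.81 + $216.39 = $1,486.08
Net pay = $6,034.85 − $1,486.08 = $4,548.77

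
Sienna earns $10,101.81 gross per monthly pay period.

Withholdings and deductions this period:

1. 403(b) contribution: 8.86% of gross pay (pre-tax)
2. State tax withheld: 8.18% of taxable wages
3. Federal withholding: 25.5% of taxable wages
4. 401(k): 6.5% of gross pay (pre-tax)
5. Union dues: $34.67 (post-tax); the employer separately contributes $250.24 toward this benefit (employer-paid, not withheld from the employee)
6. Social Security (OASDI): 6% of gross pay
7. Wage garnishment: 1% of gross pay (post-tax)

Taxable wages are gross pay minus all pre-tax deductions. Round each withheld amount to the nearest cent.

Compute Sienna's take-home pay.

$4,928.68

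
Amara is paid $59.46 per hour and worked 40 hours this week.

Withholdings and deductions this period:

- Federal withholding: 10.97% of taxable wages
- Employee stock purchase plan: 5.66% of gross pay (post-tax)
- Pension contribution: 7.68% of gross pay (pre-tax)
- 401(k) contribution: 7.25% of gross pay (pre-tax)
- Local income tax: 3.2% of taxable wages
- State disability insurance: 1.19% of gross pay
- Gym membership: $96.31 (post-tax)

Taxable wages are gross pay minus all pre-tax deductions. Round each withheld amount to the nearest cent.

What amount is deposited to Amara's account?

$1,477.37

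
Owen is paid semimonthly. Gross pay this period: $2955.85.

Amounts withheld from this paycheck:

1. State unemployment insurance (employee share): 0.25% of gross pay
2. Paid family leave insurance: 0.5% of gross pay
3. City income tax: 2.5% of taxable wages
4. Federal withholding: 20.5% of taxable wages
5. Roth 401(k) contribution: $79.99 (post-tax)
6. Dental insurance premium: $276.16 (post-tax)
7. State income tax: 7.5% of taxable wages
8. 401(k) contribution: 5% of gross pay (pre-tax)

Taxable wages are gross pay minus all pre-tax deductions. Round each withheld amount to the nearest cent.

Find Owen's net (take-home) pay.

401(k) contribution: $2955.85 × 0.05 = $147.79
Taxable wages = $2955.85 − $147.79 = $2808.06
State income tax: $2808.06 × 0.075 = $210.60
Federal withholding: $2808.06 × 0.205 = $575.65
City income tax: $2808.06 × 0.025 = $70.20
State unemployment insurance (employee share): $2955.85 × 0.0025 = $7.39
Paid family leave insurance: $2955.85 × 0.005 = $14.78
Dental insurance premium: $276.16
Roth 401(k) contribution: $79.99
Total deductions = $147.79 + $210.60 + $575.65 + $70.20 + $7.39 + $14.78 + $276.16 + $79.99 = $1382.56
Net pay = $2955.85 − $1382.56 = $1573.29

$1573.29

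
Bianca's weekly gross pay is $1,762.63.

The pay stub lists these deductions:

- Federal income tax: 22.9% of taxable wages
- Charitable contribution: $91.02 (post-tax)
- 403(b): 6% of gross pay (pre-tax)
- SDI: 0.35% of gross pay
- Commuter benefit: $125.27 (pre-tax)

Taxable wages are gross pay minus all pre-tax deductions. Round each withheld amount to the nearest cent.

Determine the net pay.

403(b): $1,762.63 × 0.06 = $105.76
Commuter benefit: $125.27
Pre-tax total = $105.76 + $125.27 = $231.03
Taxable wages = $1,762.63 − $231.03 = $1,531.60
Federal income tax: $1,531.60 × 0.229 = $350.74
SDI: $1,762.63 × 0.0035 = $6.17
Charitable contribution: $91.02
Total deductions = $105.76 + $125.27 + $350.74 + $6.17 + $91.02 = $678.96
Net pay = $1,762.63 − $678.96 = $1,083.67

$1,083.67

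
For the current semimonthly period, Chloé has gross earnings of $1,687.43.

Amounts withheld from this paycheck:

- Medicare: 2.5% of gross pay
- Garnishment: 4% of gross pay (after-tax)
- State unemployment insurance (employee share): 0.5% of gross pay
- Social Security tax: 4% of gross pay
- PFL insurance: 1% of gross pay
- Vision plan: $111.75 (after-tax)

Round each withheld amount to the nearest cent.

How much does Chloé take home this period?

$1,373.18

PFL insurance: $1,687.43 × 0.01 = $16.87
Social Security tax: $1,687.43 × 0.04 = $67.50
State unemployment insurance (employee share): $1,687.43 × 0.005 = $8.44
Medicare: $1,687.43 × 0.025 = $42.19
Garnishment: $1,687.43 × 0.04 = $67.50
Vision plan: $111.75
Total deductions = $16.87 + $67.50 + $8.44 + $42.19 + $67.50 + $111.75 = $314.25
Net pay = $1,687.43 − $314.25 = $1,373.18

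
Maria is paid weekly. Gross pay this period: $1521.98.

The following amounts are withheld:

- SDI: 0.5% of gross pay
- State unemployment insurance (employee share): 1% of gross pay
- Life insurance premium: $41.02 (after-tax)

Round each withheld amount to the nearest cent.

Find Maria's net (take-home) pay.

$1458.13

State unemployment insurance (employee share): $1521.98 × 0.01 = $15.22
SDI: $1521.98 × 0.005 = $7.61
Life insurance premium: $41.02
Total deductions = $15.22 + $7.61 + $41.02 = $63.85
Net pay = $1521.98 − $63.85 = $1458.13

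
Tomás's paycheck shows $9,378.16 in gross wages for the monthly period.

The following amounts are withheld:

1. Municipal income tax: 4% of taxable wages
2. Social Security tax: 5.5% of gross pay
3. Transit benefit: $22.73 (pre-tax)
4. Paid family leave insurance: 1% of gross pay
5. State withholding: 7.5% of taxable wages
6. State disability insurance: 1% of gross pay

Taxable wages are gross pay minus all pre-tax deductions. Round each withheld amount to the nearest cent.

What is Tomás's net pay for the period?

$7,576.19

Transit benefit: $22.73
Taxable wages = $9,378.16 − $22.73 = $9,355.43
State withholding: $9,355.43 × 0.075 = $701.66
Municipal income tax: $9,355.43 × 0.04 = $374.22
State disability insurance: $9,378.16 × 0.01 = $93.78
Paid family leave insurance: $9,378.16 × 0.01 = $93.78
Social Security tax: $9,378.16 × 0.055 = $515.80
Total deductions = $22.73 + $701.66 + $374.22 + $93.78 + $93.78 + $515.80 = $1,801.97
Net pay = $9,378.16 − $1,801.97 = $7,576.19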